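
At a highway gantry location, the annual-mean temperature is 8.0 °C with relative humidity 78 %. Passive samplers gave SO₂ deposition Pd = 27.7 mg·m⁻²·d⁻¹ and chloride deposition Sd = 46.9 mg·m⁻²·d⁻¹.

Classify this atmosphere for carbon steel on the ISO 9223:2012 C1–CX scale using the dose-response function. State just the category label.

C4

carbon steel: f(T) = +0.150·(T−10) [T≤10 °C] = -0.3000
  sulphur-dioxide contribution → 35.1 μm/a
  chloride contribution → 20.03 μm/a
  ⇒ r_corr(carbon steel) = 55.12 μm/a
55.1 μm/a falls in (50, 80] for carbon steel → category C4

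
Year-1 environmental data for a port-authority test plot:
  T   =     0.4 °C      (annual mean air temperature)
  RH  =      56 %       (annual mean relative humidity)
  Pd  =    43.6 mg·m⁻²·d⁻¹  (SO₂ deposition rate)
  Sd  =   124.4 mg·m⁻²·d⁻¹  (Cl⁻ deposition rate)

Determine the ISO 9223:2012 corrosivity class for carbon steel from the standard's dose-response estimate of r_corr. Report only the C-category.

C2

carbon steel: T≤10 °C ⇒ hinge +0.150·(0.4−10) = -1.4400
  Pd branch = 1.77·Pd^0.52·e^(0.02·RH+f) = 9.152 μm/a
  Sd branch = 0.102·Sd^0.62·e^(0.033·RH+0.04·T) = 13.09 μm/a
  r_corr = 9.152 + 13.09 = 22.24 μm/a
Category bounds: 1.3…25 μm/a bracket r_corr ⇒ C2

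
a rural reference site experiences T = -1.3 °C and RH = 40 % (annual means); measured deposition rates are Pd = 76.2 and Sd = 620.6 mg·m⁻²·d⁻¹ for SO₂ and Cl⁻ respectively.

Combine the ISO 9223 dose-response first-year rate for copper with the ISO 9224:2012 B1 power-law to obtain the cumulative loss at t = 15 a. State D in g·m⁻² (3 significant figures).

copper: T≤10 °C ⇒ hinge +0.126·(-1.3−10) = -1.4238
  Pd branch = 0.0053·Pd^0.26·e^(0.059·RH+f) = 0.0417 μm/a
  Sd branch = 0.01025·Sd^0.27·e^(0.036·RH+0.049·T) = 0.2304 μm/a
  r_corr = 0.0417 + 0.2304 = 0.2721 μm/a
ISO 9224: D(t) = r_corr · t^b with b = 0.667 (copper, B1)
  D(15) = 0.2721 × 15^0.667 = 0.2721 × 6.088 = 1.657 μm
  Mass loss = 1.657 μm × 8.96 g/cm³ = 14.84 g·m⁻²

D(15) = 14.8 g·m⁻²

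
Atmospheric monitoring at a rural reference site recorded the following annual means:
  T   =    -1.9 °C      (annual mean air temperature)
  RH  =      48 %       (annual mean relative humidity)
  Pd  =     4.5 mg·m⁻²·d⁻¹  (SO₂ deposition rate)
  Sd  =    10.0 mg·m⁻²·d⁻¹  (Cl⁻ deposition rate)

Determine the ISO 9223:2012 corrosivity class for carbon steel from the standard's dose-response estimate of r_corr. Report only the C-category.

C2

carbon steel: f(T) = +0.150·(T−10) [T≤10 °C] = -1.7850
  SO₂ term: 1.77·4.5^0.52·exp(0.02·48-1.7850) = 1.696
  Sd branch = 0.102·Sd^0.62·e^(0.033·RH+0.04·T) = 1.921 μm/a
  sum: 1.696 + 1.921 → r_corr = 3.617 μm/a
3.62 μm/a falls in (1.3, 25] for carbon steel → category C2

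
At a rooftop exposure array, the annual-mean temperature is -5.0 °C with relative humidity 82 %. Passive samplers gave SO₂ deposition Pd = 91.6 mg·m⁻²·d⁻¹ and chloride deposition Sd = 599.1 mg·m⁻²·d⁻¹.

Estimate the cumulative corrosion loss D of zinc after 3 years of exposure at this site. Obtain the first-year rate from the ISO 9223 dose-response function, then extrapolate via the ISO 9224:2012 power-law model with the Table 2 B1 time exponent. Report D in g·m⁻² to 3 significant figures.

zinc: f(T) = +0.038·(T−10) [T≤10 °C] = -0.5700
  SO₂ term: 0.0129·91.6^0.44·exp(0.046·82-0.5700) = 2.314
  Cl⁻ term: 0.0175·599.1^0.57·exp(0.008·82+0.085·-5.0) = 0.8444
  sum: 2.314 + 0.8444 → r_corr = 3.159 μm/a
ISO 9224: D(t) = r_corr · t^b with b = 0.813 (zinc, B1)
  D(3) = 3.159 × 3^0.813 = 3.159 × 2.443 = 7.716 μm
  Mass loss = 7.716 μm × 7.14 g/cm³ = 55.1 g·m⁻²

D(3) = 55.1 g·m⁻²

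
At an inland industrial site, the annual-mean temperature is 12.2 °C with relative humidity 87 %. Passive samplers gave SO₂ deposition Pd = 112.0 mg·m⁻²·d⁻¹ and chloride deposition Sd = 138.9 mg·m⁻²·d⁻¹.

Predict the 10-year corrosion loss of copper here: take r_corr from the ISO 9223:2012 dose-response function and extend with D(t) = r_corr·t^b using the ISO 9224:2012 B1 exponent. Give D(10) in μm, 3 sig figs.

copper: T>10 °C ⇒ hinge -0.080·(12.2−10) = -0.1760
  SO₂ term: 0.0053·112.0^0.26·exp(0.059·87-0.1760) = 2.57
  Sd branch = 0.01025·Sd^0.27·e^(0.036·RH+0.049·T) = 1.618 μm/a
  sum: 2.57 + 1.618 → r_corr = 4.188 μm/a
Power-law: D(10) = r_corr · 10^0.667
  D(10) = 4.188 × 10^0.667 = 4.188 × 4.645 = 19.45 μm

D(10) = 19.5 μm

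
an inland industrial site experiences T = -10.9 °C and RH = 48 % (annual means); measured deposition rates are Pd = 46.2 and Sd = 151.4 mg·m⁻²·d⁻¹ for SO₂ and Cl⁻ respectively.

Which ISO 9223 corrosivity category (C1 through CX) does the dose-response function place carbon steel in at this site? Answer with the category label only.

C2

carbon steel: temperature factor f = +0.150·(-20.9) = -3.1350
  sulphur-dioxide contribution → 1.476 μm/a
  chloride contribution → 7.225 μm/a
  total first-year rate 8.701 μm/a
ISO 9223 Table 2 (carbon steel): 1.3 < 8.7 ≤ 25 μm/a ⇒ C2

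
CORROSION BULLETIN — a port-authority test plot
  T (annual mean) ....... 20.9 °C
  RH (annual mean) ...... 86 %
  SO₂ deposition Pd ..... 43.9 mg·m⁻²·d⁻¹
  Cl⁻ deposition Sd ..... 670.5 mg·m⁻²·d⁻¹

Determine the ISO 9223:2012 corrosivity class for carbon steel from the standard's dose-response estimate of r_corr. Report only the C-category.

carbon steel: f(T) = -0.054·(T−10) [T>10 °C] = -0.5886
  Pd branch = 1.77·Pd^0.52·e^(0.02·RH+f) = 39.21 μm/a
  Cl⁻ term: 0.102·670.5^0.62·exp(0.033·86+0.04·20.9) = 227.3
  r_corr = 39.21 + 227.3 = 266.5 μm/a
ISO 9223 Table 2 (carbon steel): 200 < 266 ≤ 700 μm/a ⇒ CX

CX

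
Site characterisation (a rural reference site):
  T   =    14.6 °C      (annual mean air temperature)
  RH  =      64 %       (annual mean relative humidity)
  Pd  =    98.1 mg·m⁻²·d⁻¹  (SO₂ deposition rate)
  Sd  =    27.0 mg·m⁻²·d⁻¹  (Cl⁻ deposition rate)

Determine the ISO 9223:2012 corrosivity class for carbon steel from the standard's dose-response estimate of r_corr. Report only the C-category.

carbon steel: T>10 °C ⇒ hinge -0.054·(14.6−10) = -0.2484
  SO₂ term: 1.77·98.1^0.52·exp(0.02·64-0.2484) = 53.91
  Sd branch = 0.102·Sd^0.62·e^(0.033·RH+0.04·T) = 11.67 μm/a
  sum: 53.91 + 11.67 → r_corr = 65.57 μm/a
65.6 μm/a falls in (50, 80] for carbon steel → category C4

C4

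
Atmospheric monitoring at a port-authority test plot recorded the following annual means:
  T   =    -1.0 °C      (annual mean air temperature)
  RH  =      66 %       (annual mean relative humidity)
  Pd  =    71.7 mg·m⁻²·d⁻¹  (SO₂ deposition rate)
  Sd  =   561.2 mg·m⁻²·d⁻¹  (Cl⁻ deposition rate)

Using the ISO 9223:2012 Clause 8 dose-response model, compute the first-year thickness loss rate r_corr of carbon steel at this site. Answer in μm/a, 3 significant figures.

carbon steel: temperature factor f = +0.150·(-11.0) = -1.6500
  Pd branch = 1.77·Pd^0.52·e^(0.02·RH+f) = 11.74 μm/a
  Sd branch = 0.102·Sd^0.62·e^(0.033·RH+0.04·T) = 43.81 μm/a
  r_corr = 11.74 + 43.81 = 55.55 μm/a

r_corr = 55.5 μm/a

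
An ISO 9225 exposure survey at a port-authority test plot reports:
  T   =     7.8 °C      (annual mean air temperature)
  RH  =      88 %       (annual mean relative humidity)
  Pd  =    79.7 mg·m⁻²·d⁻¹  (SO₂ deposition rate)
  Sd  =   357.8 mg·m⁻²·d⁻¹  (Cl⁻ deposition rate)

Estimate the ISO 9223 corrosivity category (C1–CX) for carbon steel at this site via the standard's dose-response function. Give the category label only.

carbon steel: T≤10 °C ⇒ hinge +0.150·(7.8−10) = -0.3300
  Pd branch = 1.77·Pd^0.52·e^(0.02·RH+f) = 72.07 μm/a
  Cl⁻ term: 0.102·357.8^0.62·exp(0.033·88+0.04·7.8) = 97.4
  r_corr = 72.07 + 97.4 = 169.5 μm/a
Category bounds: 80…200 μm/a bracket r_corr ⇒ C5

C5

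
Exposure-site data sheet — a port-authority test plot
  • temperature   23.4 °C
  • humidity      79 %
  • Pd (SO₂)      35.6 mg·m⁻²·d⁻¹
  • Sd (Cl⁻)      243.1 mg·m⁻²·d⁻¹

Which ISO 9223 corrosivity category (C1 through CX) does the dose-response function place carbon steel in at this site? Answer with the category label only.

C5

carbon steel: f(T) = -0.054·(T−10) [T>10 °C] = -0.7236
  sulphur-dioxide contribution → 26.71 μm/a
  chloride contribution → 106.3 μm/a
  ⇒ r_corr(carbon steel) = 133 μm/a
ISO 9223 Table 2 (carbon steel): 80 < 133 ≤ 200 μm/a ⇒ C5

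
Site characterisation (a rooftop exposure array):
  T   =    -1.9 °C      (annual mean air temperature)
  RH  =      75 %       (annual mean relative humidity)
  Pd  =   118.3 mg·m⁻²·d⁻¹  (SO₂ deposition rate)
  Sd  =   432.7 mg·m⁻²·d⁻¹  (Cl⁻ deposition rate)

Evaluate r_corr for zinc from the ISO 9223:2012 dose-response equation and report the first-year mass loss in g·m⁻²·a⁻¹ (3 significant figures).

zinc: T≤10 °C ⇒ hinge +0.038·(-1.9−10) = -0.4522
  SO₂ term: 0.0129·118.3^0.44·exp(0.046·75-0.4522) = 2.112
  Cl⁻ term: 0.0175·432.7^0.57·exp(0.008·75+0.085·-1.9) = 0.8632
  sum: 2.112 + 0.8632 → r_corr = 2.975 μm/a
Convert to mass loss: 2.975 μm/a × 7.14 g/cm³ = 21.24 g·m⁻²·a⁻¹

r_corr = 21.2 g·m⁻²·a⁻¹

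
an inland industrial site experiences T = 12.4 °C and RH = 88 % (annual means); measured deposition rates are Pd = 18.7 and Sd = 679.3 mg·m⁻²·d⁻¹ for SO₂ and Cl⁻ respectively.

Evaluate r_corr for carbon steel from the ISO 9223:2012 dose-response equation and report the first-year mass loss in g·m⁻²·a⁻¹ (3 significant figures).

carbon steel: T>10 °C ⇒ hinge -0.054·(12.4−10) = -0.1296
  sulphur-dioxide contribution → 41.44 μm/a
  chloride contribution → 174.2 μm/a
  ⇒ r_corr(carbon steel) = 215.7 μm/a
Convert to mass loss: 215.7 μm/a × 7.85 g/cm³ = 1693 g·m⁻²·a⁻¹

r_corr = 1.69e+03 g·m⁻²·a⁻¹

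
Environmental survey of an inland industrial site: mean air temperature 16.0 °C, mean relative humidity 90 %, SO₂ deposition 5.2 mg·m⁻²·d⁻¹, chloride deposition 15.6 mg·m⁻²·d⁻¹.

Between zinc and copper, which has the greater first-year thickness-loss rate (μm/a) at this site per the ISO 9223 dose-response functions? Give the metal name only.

zinc: temperature factor f = -0.071·(6.0) = -0.4260
  SO₂ term: 0.0129·5.2^0.44·exp(0.046·90-0.4260) = 1.093
  Cl⁻ term: 0.0175·15.6^0.57·exp(0.008·90+0.085·16.0) = 0.6706
  r_corr = 1.093 + 0.6706 = 1.764 μm/a
copper: T>10 °C ⇒ hinge -0.080·(16.0−10) = -0.4800
  Pd branch = 0.0053·Pd^0.26·e^(0.059·RH+f) = 1.019 μm/a
  Cl⁻ term: 0.01025·15.6^0.27·exp(0.036·90+0.049·16.0) = 1.204
  r_corr = 1.019 + 1.204 = 2.222 μm/a
Ordering by μm/a: copper (2.22) > zinc (1.76)

copper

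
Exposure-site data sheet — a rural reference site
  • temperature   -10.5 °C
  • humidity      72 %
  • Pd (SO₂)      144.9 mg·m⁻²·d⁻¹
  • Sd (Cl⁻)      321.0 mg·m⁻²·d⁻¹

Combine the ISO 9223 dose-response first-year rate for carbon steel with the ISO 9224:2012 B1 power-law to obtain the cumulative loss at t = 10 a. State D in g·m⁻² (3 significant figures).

D(10) = 796 g·m⁻²

carbon steel: f(T) = +0.150·(T−10) [T≤10 °C] = -3.0750
  SO₂ term: 1.77·144.9^0.52·exp(0.02·72-3.0750) = 4.588
  Cl⁻ term: 0.102·321.0^0.62·exp(0.033·72+0.04·-10.5) = 25.83
  sum: 4.588 + 25.83 → r_corr = 30.42 μm/a
Power-law: D(10) = r_corr · 10^0.523
  D(10) = 30.42 × 10^0.523 = 30.42 × 3.334 = 101.4 μm
  Mass loss = 101.4 μm × 7.85 g/cm³ = 796.2 g·m⁻²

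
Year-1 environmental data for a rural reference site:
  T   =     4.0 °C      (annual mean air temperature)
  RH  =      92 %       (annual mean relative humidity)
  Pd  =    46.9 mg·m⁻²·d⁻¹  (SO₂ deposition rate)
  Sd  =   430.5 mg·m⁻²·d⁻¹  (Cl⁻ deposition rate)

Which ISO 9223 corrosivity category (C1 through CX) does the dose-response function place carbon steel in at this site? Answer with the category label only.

C5

carbon steel: f(T) = +0.150·(T−10) [T≤10 °C] = -0.9000
  sulphur-dioxide contribution → 33.51 μm/a
  chloride contribution → 107.1 μm/a
  ⇒ r_corr(carbon steel) = 140.6 μm/a
Category bounds: 80…200 μm/a bracket r_corr ⇒ C5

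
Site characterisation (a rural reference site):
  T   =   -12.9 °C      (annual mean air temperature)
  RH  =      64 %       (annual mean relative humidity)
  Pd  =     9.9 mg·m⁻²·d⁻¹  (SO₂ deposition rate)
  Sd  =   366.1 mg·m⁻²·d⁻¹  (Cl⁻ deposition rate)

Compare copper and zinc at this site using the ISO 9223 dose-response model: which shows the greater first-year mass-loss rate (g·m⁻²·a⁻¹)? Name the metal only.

zinc

copper: T≤10 °C ⇒ hinge +0.126·(-12.9−10) = -2.8854
  Pd branch = 0.0053·Pd^0.26·e^(0.059·RH+f) = 0.02344 μm/a
  Cl⁻ term: 0.01025·366.1^0.27·exp(0.036·64+0.049·-12.9) = 0.2685
  sum: 0.02344 + 0.2685 → r_corr = 0.292 μm/a
  mass loss = 0.292 μm/a × 8.96 g/cm³ = 2.616 g·m⁻²·a⁻¹
zinc: T≤10 °C ⇒ hinge +0.038·(-12.9−10) = -0.8702
  SO₂ term: 0.0129·9.9^0.44·exp(0.046·64-0.8702) = 0.2814
  Cl⁻ term: 0.0175·366.1^0.57·exp(0.008·64+0.085·-12.9) = 0.2821
  sum: 0.2814 + 0.2821 → r_corr = 0.5635 μm/a
  mass loss = 0.5635 μm/a × 7.14 g/cm³ = 4.024 g·m⁻²·a⁻¹
Ordering by g·m⁻²·a⁻¹: zinc (4.02) > copper (2.62)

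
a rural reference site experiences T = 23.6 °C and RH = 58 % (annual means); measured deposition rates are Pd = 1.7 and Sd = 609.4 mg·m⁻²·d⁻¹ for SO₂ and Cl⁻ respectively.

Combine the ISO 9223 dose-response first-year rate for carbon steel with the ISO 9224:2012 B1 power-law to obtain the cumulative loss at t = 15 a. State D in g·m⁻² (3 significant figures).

carbon steel: temperature factor f = -0.054·(13.6) = -0.7344
  Pd branch = 1.77·Pd^0.52·e^(0.02·RH+f) = 3.57 μm/a
  Cl⁻ term: 0.102·609.4^0.62·exp(0.033·58+0.04·23.6) = 94.72
  sum: 3.57 + 94.72 → r_corr = 98.29 μm/a
Long-term exponent b (ISO 9224 Table 2, B1) = 0.523
  D(15) = 98.29 × 15^0.523 = 98.29 × 4.122 = 405.1 μm
  Mass loss = 405.1 μm × 7.85 g/cm³ = 3180 g·m⁻²

D(15) = 3.18e+03 g·m⁻²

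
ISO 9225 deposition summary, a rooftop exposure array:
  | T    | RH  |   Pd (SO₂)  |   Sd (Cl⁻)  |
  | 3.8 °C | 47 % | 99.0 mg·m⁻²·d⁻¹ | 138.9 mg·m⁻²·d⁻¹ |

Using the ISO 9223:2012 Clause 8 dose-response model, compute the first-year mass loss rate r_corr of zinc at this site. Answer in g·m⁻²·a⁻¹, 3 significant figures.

zinc: f(T) = +0.038·(T−10) [T≤10 °C] = -0.2356
  Pd branch = 0.0129·Pd^0.44·e^(0.046·RH+f) = 0.6688 μm/a
  Cl⁻ term: 0.0175·138.9^0.57·exp(0.008·47+0.085·3.8) = 0.5861
  r_corr = 0.6688 + 0.5861 = 1.255 μm/a
Convert to mass loss: 1.255 μm/a × 7.14 g/cm³ = 8.96 g·m⁻²·a⁻¹

r_corr = 8.96 g·m⁻²·a⁻¹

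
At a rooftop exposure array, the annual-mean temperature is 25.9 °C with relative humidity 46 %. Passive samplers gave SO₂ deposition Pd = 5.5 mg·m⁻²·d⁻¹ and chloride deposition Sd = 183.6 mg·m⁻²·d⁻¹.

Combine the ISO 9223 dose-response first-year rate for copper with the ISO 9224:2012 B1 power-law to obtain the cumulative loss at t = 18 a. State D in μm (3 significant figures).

copper: temperature factor f = -0.080·(15.9) = -1.2720
  SO₂ term: 0.0053·5.5^0.26·exp(0.059·46-1.2720) = 0.03492
  Sd branch = 0.01025·Sd^0.27·e^(0.036·RH+0.049·T) = 0.7804 μm/a
  sum: 0.03492 + 0.7804 → r_corr = 0.8153 μm/a
ISO 9224: D(t) = r_corr · t^b with b = 0.667 (copper, B1)
  D(18) = 0.8153 × 18^0.667 = 0.8153 × 6.875 = 5.605 μm

D(18) = 5.61 μm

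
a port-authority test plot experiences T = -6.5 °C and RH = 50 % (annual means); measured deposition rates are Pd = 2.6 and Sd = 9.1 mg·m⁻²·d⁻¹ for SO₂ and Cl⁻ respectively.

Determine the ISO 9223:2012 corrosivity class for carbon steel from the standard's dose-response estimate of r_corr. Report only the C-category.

carbon steel: f(T) = +0.150·(T−10) [T≤10 °C] = -2.4750
  sulphur-dioxide contribution → 0.6655 μm/a
  chloride contribution → 1.61 μm/a
  ⇒ r_corr(carbon steel) = 2.276 μm/a
Category bounds: 1.3…25 μm/a bracket r_corr ⇒ C2

C2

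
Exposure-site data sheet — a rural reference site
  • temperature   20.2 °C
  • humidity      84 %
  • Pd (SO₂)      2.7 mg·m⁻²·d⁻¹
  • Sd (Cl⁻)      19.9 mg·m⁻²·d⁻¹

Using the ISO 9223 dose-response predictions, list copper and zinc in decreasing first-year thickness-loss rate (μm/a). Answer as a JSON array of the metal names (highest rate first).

copper: T>10 °C ⇒ hinge -0.080·(20.2−10) = -0.8160
  sulphur-dioxide contribution → 0.4309 μm/a
  chloride contribution → 1.272 μm/a
  ⇒ r_corr(copper) = 1.703 μm/a
zinc: f(T) = -0.071·(T−10) [T>10 °C] = -0.7242
  sulphur-dioxide contribution → 0.4613 μm/a
  chloride contribution → 1.049 μm/a
  ⇒ r_corr(zinc) = 1.511 μm/a
Ordering by μm/a: copper (1.7) > zinc (1.51)

["copper", "zinc"]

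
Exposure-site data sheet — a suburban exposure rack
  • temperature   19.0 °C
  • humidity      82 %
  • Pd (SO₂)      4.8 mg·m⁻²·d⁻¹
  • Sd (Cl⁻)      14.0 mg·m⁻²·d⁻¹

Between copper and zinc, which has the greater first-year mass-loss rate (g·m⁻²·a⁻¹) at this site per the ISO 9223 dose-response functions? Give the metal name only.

copper

copper: f(T) = -0.080·(T−10) [T>10 °C] = -0.7200
  SO₂ term: 0.0053·4.8^0.26·exp(0.059·82-0.7200) = 0.4896
  Sd branch = 0.01025·Sd^0.27·e^(0.036·RH+0.049·T) = 1.015 μm/a
  r_corr = 0.4896 + 1.015 = 1.505 μm/a
  mass loss = 1.505 μm/a × 8.96 g/cm³ = 13.48 g·m⁻²·a⁻¹
zinc: f(T) = -0.071·(T−10) [T>10 °C] = -0.6390
  Pd branch = 0.0129·Pd^0.44·e^(0.046·RH+f) = 0.5902 μm/a
  Sd branch = 0.0175·Sd^0.57·e^(0.008·RH+0.085·T) = 0.7632 μm/a
  r_corr = 0.5902 + 0.7632 = 1.353 μm/a
  mass loss = 1.353 μm/a × 7.14 g/cm³ = 9.663 g·m⁻²·a⁻¹
Ordering by g·m⁻²·a⁻¹: copper (13.5) > zinc (9.66)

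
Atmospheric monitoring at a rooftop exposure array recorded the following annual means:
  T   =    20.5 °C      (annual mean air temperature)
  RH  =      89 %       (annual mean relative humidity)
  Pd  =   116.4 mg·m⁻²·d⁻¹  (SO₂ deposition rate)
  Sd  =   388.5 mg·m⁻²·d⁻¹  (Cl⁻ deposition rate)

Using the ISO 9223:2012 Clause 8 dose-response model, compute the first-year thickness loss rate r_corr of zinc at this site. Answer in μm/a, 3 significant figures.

r_corr = 9.07 μm/a

zinc: f(T) = -0.071·(T−10) [T>10 °C] = -0.7455
  SO₂ term: 0.0129·116.4^0.44·exp(0.046·89-0.7455) = 2.977
  Cl⁻ term: 0.0175·388.5^0.57·exp(0.008·89+0.085·20.5) = 6.095
  r_corr = 2.977 + 6.095 = 9.072 μm/a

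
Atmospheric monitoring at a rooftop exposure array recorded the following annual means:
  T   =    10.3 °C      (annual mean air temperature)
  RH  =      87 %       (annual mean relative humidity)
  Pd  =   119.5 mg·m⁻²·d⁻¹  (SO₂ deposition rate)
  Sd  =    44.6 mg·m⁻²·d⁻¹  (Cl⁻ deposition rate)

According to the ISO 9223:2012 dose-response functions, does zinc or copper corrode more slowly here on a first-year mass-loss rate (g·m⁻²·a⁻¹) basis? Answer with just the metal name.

copper

zinc: T>10 °C ⇒ hinge -0.071·(10.3−10) = -0.0213
  sulphur-dioxide contribution → 5.668 μm/a
  chloride contribution → 0.7339 μm/a
  total first-year rate 6.402 μm/a
  mass loss = 6.402 μm/a × 7.14 g/cm³ = 45.71 g·m⁻²·a⁻¹
copper: temperature factor f = -0.080·(0.3) = -0.0240
  sulphur-dioxide contribution → 3.042 μm/a
  chloride contribution → 1.085 μm/a
  ⇒ r_corr(copper) = 4.127 μm/a
  mass loss = 4.127 μm/a × 8.96 g/cm³ = 36.98 g·m⁻²·a⁻¹
Ordering by g·m⁻²·a⁻¹: zinc (45.7) > copper (37)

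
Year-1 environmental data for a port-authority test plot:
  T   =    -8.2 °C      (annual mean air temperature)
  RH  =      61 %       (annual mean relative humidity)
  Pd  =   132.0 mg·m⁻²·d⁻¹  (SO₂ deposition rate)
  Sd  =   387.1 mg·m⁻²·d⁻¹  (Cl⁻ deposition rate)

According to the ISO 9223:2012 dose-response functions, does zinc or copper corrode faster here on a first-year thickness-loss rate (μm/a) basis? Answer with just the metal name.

zinc

zinc: f(T) = +0.038·(T−10) [T≤10 °C] = -0.6916
  Pd branch = 0.0129·Pd^0.44·e^(0.046·RH+f) = 0.916 μm/a
  Sd branch = 0.0175·Sd^0.57·e^(0.008·RH+0.085·T) = 0.424 μm/a
  sum: 0.916 + 0.424 → r_corr = 1.34 μm/a
copper: temperature factor f = +0.126·(-18.2) = -2.2932
  SO₂ term: 0.0053·132.0^0.26·exp(0.059·61-2.2932) = 0.06962
  Sd branch = 0.01025·Sd^0.27·e^(0.036·RH+0.049·T) = 0.3081 μm/a
  sum: 0.06962 + 0.3081 → r_corr = 0.3777 μm/a
Ordering by μm/a: zinc (1.34) > copper (0.378)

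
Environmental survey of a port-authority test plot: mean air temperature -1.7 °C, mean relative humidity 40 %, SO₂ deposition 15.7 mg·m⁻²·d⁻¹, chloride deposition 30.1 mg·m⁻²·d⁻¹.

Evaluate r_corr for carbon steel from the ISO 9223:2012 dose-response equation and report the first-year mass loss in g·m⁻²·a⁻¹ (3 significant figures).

carbon steel: temperature factor f = +0.150·(-11.7) = -1.7550
  Pd branch = 1.77·Pd^0.52·e^(0.02·RH+f) = 2.852 μm/a
  Sd branch = 0.102·Sd^0.62·e^(0.033·RH+0.04·T) = 2.945 μm/a
  sum: 2.852 + 2.945 → r_corr = 5.796 μm/a
Convert to mass loss: 5.796 μm/a × 7.85 g/cm³ = 45.5 g·m⁻²·a⁻¹

r_corr = 45.5 g·m⁻²·a⁻¹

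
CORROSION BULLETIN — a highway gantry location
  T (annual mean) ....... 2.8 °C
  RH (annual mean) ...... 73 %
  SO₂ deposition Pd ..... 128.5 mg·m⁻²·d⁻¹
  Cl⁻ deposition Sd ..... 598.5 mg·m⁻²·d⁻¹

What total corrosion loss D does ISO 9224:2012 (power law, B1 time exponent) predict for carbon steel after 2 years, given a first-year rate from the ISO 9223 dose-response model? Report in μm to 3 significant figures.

D(2) = 143 μm

carbon steel: f(T) = +0.150·(T−10) [T≤10 °C] = -1.0800
  SO₂ term: 1.77·128.5^0.52·exp(0.02·73-1.0800) = 32.33
  Cl⁻ term: 0.102·598.5^0.62·exp(0.033·73+0.04·2.8) = 66.87
  sum: 32.33 + 66.87 → r_corr = 99.2 μm/a
Long-term exponent b (ISO 9224 Table 2, B1) = 0.523
  D(2) = 99.2 × 2^0.523 = 99.2 × 1.437 = 142.5 μm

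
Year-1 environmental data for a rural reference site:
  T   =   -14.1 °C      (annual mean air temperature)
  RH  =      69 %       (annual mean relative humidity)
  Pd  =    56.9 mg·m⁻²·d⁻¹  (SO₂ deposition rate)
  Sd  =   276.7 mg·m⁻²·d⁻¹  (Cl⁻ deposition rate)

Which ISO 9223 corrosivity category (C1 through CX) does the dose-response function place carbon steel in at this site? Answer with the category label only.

carbon steel: T≤10 °C ⇒ hinge +0.150·(-14.1−10) = -3.6150
  SO₂ term: 1.77·56.9^0.52·exp(0.02·69-3.6150) = 1.549
  Sd branch = 0.102·Sd^0.62·e^(0.033·RH+0.04·T) = 18.48 μm/a
  r_corr = 1.549 + 18.48 = 20.02 μm/a
20 μm/a falls in (1.3, 25] for carbon steel → category C2

C2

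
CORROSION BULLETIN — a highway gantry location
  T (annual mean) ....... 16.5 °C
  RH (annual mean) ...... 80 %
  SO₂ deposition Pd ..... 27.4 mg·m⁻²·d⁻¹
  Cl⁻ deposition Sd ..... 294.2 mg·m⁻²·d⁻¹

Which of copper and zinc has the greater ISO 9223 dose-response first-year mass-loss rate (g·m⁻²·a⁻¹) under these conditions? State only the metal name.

zinc

copper: temperature factor f = -0.080·(6.5) = -0.5200
  sulphur-dioxide contribution → 0.8358 μm/a
  chloride contribution → 1.902 μm/a
  total first-year rate 2.738 μm/a
  mass loss = 2.738 μm/a × 8.96 g/cm³ = 24.53 g·m⁻²·a⁻¹
zinc: f(T) = -0.071·(T−10) [T>10 °C] = -0.4615
  sulphur-dioxide contribution → 1.383 μm/a
  chloride contribution → 3.445 μm/a
  ⇒ r_corr(zinc) = 4.829 μm/a
  mass loss = 4.829 μm/a × 7.14 g/cm³ = 34.48 g·m⁻²·a⁻¹
Ordering by g·m⁻²·a⁻¹: zinc (34.5) > copper (24.5)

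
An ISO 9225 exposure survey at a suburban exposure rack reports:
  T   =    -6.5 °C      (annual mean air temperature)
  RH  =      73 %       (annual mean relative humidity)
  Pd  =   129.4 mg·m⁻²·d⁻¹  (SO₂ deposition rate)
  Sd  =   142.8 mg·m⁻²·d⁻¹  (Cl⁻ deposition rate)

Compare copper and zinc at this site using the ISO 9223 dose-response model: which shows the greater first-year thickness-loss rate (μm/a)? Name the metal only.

copper: f(T) = +0.126·(T−10) [T≤10 °C] = -2.0790
  sulphur-dioxide contribution → 0.1742 μm/a
  chloride contribution → 0.394 μm/a
  total first-year rate 0.5682 μm/a
zinc: f(T) = +0.038·(T−10) [T≤10 °C] = -0.6270
  sulphur-dioxide contribution → 1.682 μm/a
  chloride contribution → 0.3054 μm/a
  ⇒ r_corr(zinc) = 1.988 μm/a
Ordering by μm/a: zinc (1.99) > copper (0.568)

zinc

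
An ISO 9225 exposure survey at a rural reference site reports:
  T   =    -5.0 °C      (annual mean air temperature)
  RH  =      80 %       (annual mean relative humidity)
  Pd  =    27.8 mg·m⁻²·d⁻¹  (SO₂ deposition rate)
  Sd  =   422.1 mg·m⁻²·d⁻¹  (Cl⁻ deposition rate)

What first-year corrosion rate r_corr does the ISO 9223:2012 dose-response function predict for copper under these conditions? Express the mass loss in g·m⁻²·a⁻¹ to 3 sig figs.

copper: temperature factor f = +0.126·(-15.0) = -1.8900
  Pd branch = 0.0053·Pd^0.26·e^(0.059·RH+f) = 0.2132 μm/a
  Cl⁻ term: 0.01025·422.1^0.27·exp(0.036·80+0.049·-5.0) = 0.7311
  r_corr = 0.2132 + 0.7311 = 0.9443 μm/a
Convert to mass loss: 0.9443 μm/a × 8.96 g/cm³ = 8.461 g·m⁻²·a⁻¹

r_corr = 8.46 g·m⁻²·a⁻¹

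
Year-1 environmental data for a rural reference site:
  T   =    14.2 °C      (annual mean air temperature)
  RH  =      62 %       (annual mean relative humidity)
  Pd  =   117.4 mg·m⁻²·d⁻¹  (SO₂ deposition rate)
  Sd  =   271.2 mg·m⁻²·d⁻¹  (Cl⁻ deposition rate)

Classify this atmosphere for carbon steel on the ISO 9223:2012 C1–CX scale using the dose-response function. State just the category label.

carbon steel: temperature factor f = -0.054·(4.2) = -0.2268
  Pd branch = 1.77·Pd^0.52·e^(0.02·RH+f) = 58.11 μm/a
  Sd branch = 0.102·Sd^0.62·e^(0.033·RH+0.04·T) = 44.92 μm/a
  sum: 58.11 + 44.92 → r_corr = 103 μm/a
103 μm/a falls in (80, 200] for carbon steel → category C5

C5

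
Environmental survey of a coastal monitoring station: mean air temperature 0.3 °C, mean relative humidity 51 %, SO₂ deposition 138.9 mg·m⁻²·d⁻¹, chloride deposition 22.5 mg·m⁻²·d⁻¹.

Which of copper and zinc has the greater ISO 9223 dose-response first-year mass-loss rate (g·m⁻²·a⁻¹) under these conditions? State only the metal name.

zinc

copper: f(T) = +0.126·(T−10) [T≤10 °C] = -1.2222
  SO₂ term: 0.0053·138.9^0.26·exp(0.059·51-1.2222) = 0.1141
  Cl⁻ term: 0.01025·22.5^0.27·exp(0.036·51+0.049·0.3) = 0.1512
  r_corr = 0.1141 + 0.1512 = 0.2653 μm/a
  mass loss = 0.2653 μm/a × 8.96 g/cm³ = 2.377 g·m⁻²·a⁻¹
zinc: f(T) = +0.038·(T−10) [T≤10 °C] = -0.3686
  Pd branch = 0.0129·Pd^0.44·e^(0.046·RH+f) = 0.8169 μm/a
  Sd branch = 0.0175·Sd^0.57·e^(0.008·RH+0.085·T) = 0.1592 μm/a
  r_corr = 0.8169 + 0.1592 = 0.9761 μm/a
  mass loss = 0.9761 μm/a × 7.14 g/cm³ = 6.969 g·m⁻²·a⁻¹
Ordering by g·m⁻²·a⁻¹: zinc (6.97) > copper (2.38)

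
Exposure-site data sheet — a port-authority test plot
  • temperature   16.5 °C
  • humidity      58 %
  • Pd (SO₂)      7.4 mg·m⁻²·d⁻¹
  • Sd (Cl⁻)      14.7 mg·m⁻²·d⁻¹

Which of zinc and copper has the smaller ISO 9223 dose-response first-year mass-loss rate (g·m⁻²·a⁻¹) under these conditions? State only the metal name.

copper

zinc: T>10 °C ⇒ hinge -0.071·(16.5−10) = -0.4615
  sulphur-dioxide contribution → 0.2827 μm/a
  chloride contribution → 0.5236 μm/a
  ⇒ r_corr(zinc) = 0.8063 μm/a
  mass loss = 0.8063 μm/a × 7.14 g/cm³ = 5.757 g·m⁻²·a⁻¹
copper: T>10 °C ⇒ hinge -0.080·(16.5−10) = -0.5200
  sulphur-dioxide contribution → 0.1624 μm/a
  chloride contribution → 0.3836 μm/a
  ⇒ r_corr(copper) = 0.546 μm/a
  mass loss = 0.546 μm/a × 8.96 g/cm³ = 4.892 g·m⁻²·a⁻¹
Ordering by g·m⁻²·a⁻¹: zinc (5.76) > copper (4.89)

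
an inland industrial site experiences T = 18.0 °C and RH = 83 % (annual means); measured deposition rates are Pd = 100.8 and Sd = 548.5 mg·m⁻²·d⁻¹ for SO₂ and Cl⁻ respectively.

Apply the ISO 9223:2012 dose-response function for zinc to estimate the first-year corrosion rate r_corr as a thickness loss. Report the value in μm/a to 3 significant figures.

zinc: T>10 °C ⇒ hinge -0.071·(18.0−10) = -0.5680
  Pd branch = 0.0129·Pd^0.44·e^(0.046·RH+f) = 2.533 μm/a
  Cl⁻ term: 0.0175·548.5^0.57·exp(0.008·83+0.085·18.0) = 5.718
  r_corr = 2.533 + 5.718 = 8.25 μm/a

r_corr = 8.25 μm/a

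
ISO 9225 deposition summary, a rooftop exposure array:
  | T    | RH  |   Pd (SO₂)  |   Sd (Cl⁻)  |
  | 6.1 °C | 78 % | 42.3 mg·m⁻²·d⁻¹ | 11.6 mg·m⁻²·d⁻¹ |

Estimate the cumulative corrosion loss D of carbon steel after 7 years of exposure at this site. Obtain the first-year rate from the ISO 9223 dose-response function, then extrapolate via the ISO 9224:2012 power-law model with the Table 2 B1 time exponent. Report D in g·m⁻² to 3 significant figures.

D(7) = 884 g·m⁻²

carbon steel: T≤10 °C ⇒ hinge +0.150·(6.1−10) = -0.5850
  Pd branch = 1.77·Pd^0.52·e^(0.02·RH+f) = 32.89 μm/a
  Cl⁻ term: 0.102·11.6^0.62·exp(0.033·78+0.04·6.1) = 7.806
  sum: 32.89 + 7.806 → r_corr = 40.7 μm/a
Long-term exponent b (ISO 9224 Table 2, B1) = 0.523
  D(7) = 40.7 × 7^0.523 = 40.7 × 2.767 = 112.6 μm
  Mass loss = 112.6 μm × 7.85 g/cm³ = 884 g·m⁻²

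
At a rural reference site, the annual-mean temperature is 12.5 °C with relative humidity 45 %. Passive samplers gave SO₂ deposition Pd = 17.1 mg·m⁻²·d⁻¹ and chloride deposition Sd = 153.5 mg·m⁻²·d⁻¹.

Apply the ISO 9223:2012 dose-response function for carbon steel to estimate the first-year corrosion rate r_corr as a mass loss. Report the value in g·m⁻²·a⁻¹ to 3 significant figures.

r_corr = 263 g·m⁻²·a⁻¹

carbon steel: f(T) = -0.054·(T−10) [T>10 °C] = -0.1350
  SO₂ term: 1.77·17.1^0.52·exp(0.02·45-0.1350) = 16.65
  Cl⁻ term: 0.102·153.5^0.62·exp(0.033·45+0.04·12.5) = 16.83
  sum: 16.65 + 16.83 → r_corr = 33.48 μm/a
Convert to mass loss: 33.48 μm/a × 7.85 g/cm³ = 262.8 g·m⁻²·a⁻¹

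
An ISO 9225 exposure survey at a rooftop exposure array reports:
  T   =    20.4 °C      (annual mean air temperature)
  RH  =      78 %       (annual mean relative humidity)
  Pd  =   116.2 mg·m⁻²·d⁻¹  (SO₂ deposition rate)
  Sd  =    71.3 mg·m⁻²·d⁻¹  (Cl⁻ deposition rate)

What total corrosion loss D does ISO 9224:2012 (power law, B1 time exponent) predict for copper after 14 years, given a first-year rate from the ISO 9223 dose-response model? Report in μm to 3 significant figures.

copper: T>10 °C ⇒ hinge -0.080·(20.4−10) = -0.8320
  Pd branch = 0.0053·Pd^0.26·e^(0.059·RH+f) = 0.7916 μm/a
  Sd branch = 0.01025·Sd^0.27·e^(0.036·RH+0.049·T) = 1.461 μm/a
  r_corr = 0.7916 + 1.461 = 2.253 μm/a
ISO 9224: D(t) = r_corr · t^b with b = 0.667 (copper, B1)
  D(14) = 2.253 × 14^0.667 = 2.253 × 5.814 = 13.1 μm

D(14) = 13.1 μm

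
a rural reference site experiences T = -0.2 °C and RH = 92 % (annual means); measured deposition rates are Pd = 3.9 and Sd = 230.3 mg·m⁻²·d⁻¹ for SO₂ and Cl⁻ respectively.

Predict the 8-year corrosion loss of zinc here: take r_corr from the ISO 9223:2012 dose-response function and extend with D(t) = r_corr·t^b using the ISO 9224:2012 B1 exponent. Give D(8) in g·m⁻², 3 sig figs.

D(8) = 73.4 g·m⁻²

zinc: temperature factor f = +0.038·(-10.2) = -0.3876
  sulphur-dioxide contribution → 1.097 μm/a
  chloride contribution → 0.7976 μm/a
  ⇒ r_corr(zinc) = 1.895 μm/a
ISO 9224: D(t) = r_corr · t^b with b = 0.813 (zinc, B1)
  D(8) = 1.895 × 8^0.813 = 1.895 × 5.423 = 10.27 μm
  Mass loss = 10.27 μm × 7.14 g/cm³ = 73.36 g·m⁻²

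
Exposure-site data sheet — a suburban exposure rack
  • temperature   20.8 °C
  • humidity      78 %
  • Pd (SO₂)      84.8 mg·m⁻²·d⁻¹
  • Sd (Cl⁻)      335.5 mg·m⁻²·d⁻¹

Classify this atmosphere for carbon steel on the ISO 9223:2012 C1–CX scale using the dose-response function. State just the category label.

carbon steel: temperature factor f = -0.054·(10.8) = -0.5832
  Pd branch = 1.77·Pd^0.52·e^(0.02·RH+f) = 47.31 μm/a
  Cl⁻ term: 0.102·335.5^0.62·exp(0.033·78+0.04·20.8) = 113.2
  r_corr = 47.31 + 113.2 = 160.5 μm/a
Category bounds: 80…200 μm/a bracket r_corr ⇒ C5

C5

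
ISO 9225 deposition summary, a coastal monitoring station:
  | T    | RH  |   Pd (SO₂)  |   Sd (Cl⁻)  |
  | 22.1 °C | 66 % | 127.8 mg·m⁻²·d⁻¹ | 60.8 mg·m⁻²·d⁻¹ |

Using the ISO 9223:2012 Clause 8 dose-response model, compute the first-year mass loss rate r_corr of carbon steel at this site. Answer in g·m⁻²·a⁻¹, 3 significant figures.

carbon steel: T>10 °C ⇒ hinge -0.054·(22.1−10) = -0.6534
  SO₂ term: 1.77·127.8^0.52·exp(0.02·66-0.6534) = 42.94
  Sd branch = 0.102·Sd^0.62·e^(0.033·RH+0.04·T) = 27.82 μm/a
  sum: 42.94 + 27.82 → r_corr = 70.77 μm/a
Convert to mass loss: 70.77 μm/a × 7.85 g/cm³ = 555.5 g·m⁻²·a⁻¹

r_corr = 556 g·m⁻²·a⁻¹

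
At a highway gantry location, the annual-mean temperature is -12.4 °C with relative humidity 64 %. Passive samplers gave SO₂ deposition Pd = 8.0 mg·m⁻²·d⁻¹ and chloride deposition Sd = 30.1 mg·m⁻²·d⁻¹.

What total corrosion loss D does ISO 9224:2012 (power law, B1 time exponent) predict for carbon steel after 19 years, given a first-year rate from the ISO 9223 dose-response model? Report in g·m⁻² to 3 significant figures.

carbon steel: T≤10 °C ⇒ hinge +0.150·(-12.4−10) = -3.3600
  SO₂ term: 1.77·8.0^0.52·exp(0.02·64-3.3600) = 0.652
  Cl⁻ term: 0.102·30.1^0.62·exp(0.033·64+0.04·-12.4) = 4.238
  sum: 0.652 + 4.238 → r_corr = 4.89 μm/a
ISO 9224: D(t) = r_corr · t^b with b = 0.523 (carbon steel, B1)
  D(19) = 4.89 × 19^0.523 = 4.89 × 4.664 = 22.81 μm
  Mass loss = 22.81 μm × 7.85 g/cm³ = 179 g·m⁻²

D(19) = 179 g·m⁻²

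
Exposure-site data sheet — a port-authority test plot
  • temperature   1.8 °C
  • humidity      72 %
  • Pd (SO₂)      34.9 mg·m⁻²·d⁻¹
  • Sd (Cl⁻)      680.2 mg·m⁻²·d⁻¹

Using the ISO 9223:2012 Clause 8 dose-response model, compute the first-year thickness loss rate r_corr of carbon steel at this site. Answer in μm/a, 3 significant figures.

carbon steel: T≤10 °C ⇒ hinge +0.150·(1.8−10) = -1.2300
  SO₂ term: 1.77·34.9^0.52·exp(0.02·72-1.2300) = 13.85
  Sd branch = 0.102·Sd^0.62·e^(0.033·RH+0.04·T) = 67.3 μm/a
  sum: 13.85 + 67.3 → r_corr = 81.15 μm/a

r_corr = 81.1 μm/a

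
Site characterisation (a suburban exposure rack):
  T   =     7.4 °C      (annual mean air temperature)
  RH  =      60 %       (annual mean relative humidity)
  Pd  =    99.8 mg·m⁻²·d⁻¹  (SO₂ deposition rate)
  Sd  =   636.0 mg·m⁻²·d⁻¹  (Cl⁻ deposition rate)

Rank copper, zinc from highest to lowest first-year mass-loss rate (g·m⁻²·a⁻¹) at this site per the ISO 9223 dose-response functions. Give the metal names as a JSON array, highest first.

["zinc", "copper"]

copper: f(T) = +0.126·(T−10) [T≤10 °C] = -0.3276
  sulphur-dioxide contribution → 0.4357 μm/a
  chloride contribution → 0.7298 μm/a
  total first-year rate 1.165 μm/a
  mass loss = 1.165 μm/a × 8.96 g/cm³ = 10.44 g·m⁻²·a⁻¹
zinc: f(T) = +0.038·(T−10) [T≤10 °C] = -0.0988
  sulphur-dioxide contribution → 1.399 μm/a
  chloride contribution → 2.102 μm/a
  ⇒ r_corr(zinc) = 3.501 μm/a
  mass loss = 3.501 μm/a × 7.14 g/cm³ = 25 g·m⁻²·a⁻¹
Ordering by g·m⁻²·a⁻¹: zinc (25) > copper (10.4)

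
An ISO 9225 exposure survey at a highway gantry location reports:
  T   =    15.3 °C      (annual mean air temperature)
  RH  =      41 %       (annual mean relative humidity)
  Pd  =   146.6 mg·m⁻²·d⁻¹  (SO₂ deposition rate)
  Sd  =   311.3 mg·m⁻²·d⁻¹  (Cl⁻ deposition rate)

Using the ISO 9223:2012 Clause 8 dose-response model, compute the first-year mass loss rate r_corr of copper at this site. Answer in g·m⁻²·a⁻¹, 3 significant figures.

r_corr = 5.28 g·m⁻²·a⁻¹

copper: temperature factor f = -0.080·(5.3) = -0.4240
  SO₂ term: 0.0053·146.6^0.26·exp(0.059·41-0.4240) = 0.1425
  Sd branch = 0.01025·Sd^0.27·e^(0.036·RH+0.049·T) = 0.4472 μm/a
  sum: 0.1425 + 0.4472 → r_corr = 0.5897 μm/a
Convert to mass loss: 0.5897 μm/a × 8.96 g/cm³ = 5.284 g·m⁻²·a⁻¹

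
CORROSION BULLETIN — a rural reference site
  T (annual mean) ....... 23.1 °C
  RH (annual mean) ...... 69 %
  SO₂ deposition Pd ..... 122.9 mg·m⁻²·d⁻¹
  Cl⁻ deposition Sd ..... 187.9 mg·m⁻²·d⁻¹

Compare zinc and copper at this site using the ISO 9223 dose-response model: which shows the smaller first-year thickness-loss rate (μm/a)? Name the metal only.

copper

zinc: T>10 °C ⇒ hinge -0.071·(23.1−10) = -0.9301
  SO₂ term: 0.0129·122.9^0.44·exp(0.046·69-0.9301) = 1.01
  Cl⁻ term: 0.0175·187.9^0.57·exp(0.008·69+0.085·23.1) = 4.282
  sum: 1.01 + 4.282 → r_corr = 5.292 μm/a
copper: temperature factor f = -0.080·(13.1) = -1.0480
  Pd branch = 0.0053·Pd^0.26·e^(0.059·RH+f) = 0.3806 μm/a
  Cl⁻ term: 0.01025·187.9^0.27·exp(0.036·69+0.049·23.1) = 1.567
  r_corr = 0.3806 + 1.567 = 1.947 μm/a
Ordering by μm/a: zinc (5.29) > copper (1.95)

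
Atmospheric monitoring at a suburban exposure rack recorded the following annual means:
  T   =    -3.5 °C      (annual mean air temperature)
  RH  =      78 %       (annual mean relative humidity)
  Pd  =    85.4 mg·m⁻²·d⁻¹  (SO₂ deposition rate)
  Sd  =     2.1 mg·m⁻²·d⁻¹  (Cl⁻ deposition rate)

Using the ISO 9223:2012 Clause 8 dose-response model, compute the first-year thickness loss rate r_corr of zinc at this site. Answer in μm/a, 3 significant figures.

r_corr = 2.01 μm/a

zinc: temperature factor f = +0.038·(-13.5) = -0.5130
  SO₂ term: 0.0129·85.4^0.44·exp(0.046·78-0.5130) = 1.976
  Sd branch = 0.0175·Sd^0.57·e^(0.008·RH+0.085·T) = 0.03703 μm/a
  r_corr = 1.976 + 0.03703 = 2.013 μm/a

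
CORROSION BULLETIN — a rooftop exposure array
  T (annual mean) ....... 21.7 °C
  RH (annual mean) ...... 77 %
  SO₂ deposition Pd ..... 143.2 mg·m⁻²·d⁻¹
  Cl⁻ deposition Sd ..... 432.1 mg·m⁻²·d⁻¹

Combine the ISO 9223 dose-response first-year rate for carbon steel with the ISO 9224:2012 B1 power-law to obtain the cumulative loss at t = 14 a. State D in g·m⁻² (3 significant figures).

D(14) = 5.95e+03 g·m⁻²

carbon steel: T>10 °C ⇒ hinge -0.054·(21.7−10) = -0.6318
  sulphur-dioxide contribution → 58.01 μm/a
  chloride contribution → 132.8 μm/a
  ⇒ r_corr(carbon steel) = 190.8 μm/a
Long-term exponent b (ISO 9224 Table 2, B1) = 0.523
  D(14) = 190.8 × 14^0.523 = 190.8 × 3.976 = 758.6 μm
  Mass loss = 758.6 μm × 7.85 g/cm³ = 5955 g·m⁻²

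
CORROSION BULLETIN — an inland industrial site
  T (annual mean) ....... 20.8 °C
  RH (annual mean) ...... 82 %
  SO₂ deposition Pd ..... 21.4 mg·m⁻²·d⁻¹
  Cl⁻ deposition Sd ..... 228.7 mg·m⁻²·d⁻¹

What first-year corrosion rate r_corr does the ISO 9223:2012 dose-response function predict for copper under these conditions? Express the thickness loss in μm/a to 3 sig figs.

copper: f(T) = -0.080·(T−10) [T>10 °C] = -0.8640
  sulphur-dioxide contribution → 0.6253 μm/a
  chloride contribution → 2.357 μm/a
  total first-year rate 2.982 μm/a

r_corr = 2.98 μm/a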